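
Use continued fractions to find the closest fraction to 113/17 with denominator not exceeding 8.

20/3

Expand x = 113/17 as a continued fraction with the Euclidean algorithm:
  113 = 6*17 + 11, so a_0 = 6.
  17 = 1*11 + 6, so a_1 = 1.
  11 = 1*6 + 5, so a_2 = 1.
  6 = 1*5 + 1, so a_3 = 1.
  5 = 5*1 + 0, so a_4 = 5.
so x = [6; 1, 1, 1, 5].
Convergents (p_i = a_i*p_{i-1} + p_{i-2}, q_i = a_i*q_{i-1} + q_{i-2} with p_{-2}=0, p_{-1}=1, q_{-2}=1, q_{-1}=0), until the denominator exceeds 8:
  i=0: a_0=6, p_0 = 6*1 + 0 = 6, q_0 = 6*0 + 1 = 1.
  i=1: a_1=1, p_1 = 1*6 + 1 = 7, q_1 = 1*1 + 0 = 1.
  i=2: a_2=1, p_2 = 1*7 + 6 = 13, q_2 = 1*1 + 1 = 2.
  i=3: a_3=1, p_3 = 1*13 + 7 = 20, q_3 = 1*2 + 1 = 3.
  i=4: a_4=5, p_4 = 5*20 + 13 = 113, q_4 = 5*3 + 2 = 17.
q_4 = 17 > 8, so the last convergent with denominator <= 8 is p_3/q_3 = 20/3.
The closest fraction with denominator <= 8 is either p_3/q_3 or the intermediate fraction (k*p_3 + p_2)/(k*q_3 + q_2) with the largest k >= 1 whose denominator stays <= 8; these approach x as k grows, and every other convergent or intermediate fraction in range is farther away.
Largest k: floor((8 - q_2)/q_3) = floor((8 - 2)/3) = 2.
That gives (2*20 + 13)/(2*3 + 2) = 53/8.
Compare the errors: |x - 20/3| = |113*3 - 20*17|/(17*3) = 1/51, and |x - 53/8| = |113*8 - 53*17|/(17*8) = 3/136.
Cross-multiplying, 1*136 = 136 < 153 = 3*51, so 1/51 is smaller: the convergent 20/3 is closer to x than 53/8.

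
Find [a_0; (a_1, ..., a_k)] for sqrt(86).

Write x_i = (sqrt(86) + m_i)/d_i with (m_0, d_0) = (0, 1). a_0 = floor(sqrt(86)) = 9, since 9^2 = 81 <= 86 < 100 = 10^2.
Iterate m_{i+1} = d_i*a_i - m_i, d_{i+1} = (86 - m_{i+1}^2)/d_i, a_{i+1} = floor((a_0 + m_{i+1})/d_{i+1}):
  m_1 = 1*9 - 0 = 9, d_1 = (86 - 9^2)/1 = 5/1 = 5, a_1 = floor((9 + 9)/5) = 3.
  m_2 = 5*3 - 9 = 6, d_2 = (86 - 6^2)/5 = 50/5 = 10, a_2 = floor((9 + 6)/10) = 1.
  m_3 = 10*1 - 6 = 4, d_3 = (86 - 4^2)/10 = 70/10 = 7, a_3 = floor((9 + 4)/7) = 1.
  m_4 = 7*1 - 4 = 3, d_4 = (86 - 3^2)/7 = 77/7 = 11, a_4 = floor((9 + 3)/11) = 1.
  m_5 = 11*1 - 3 = 8, d_5 = (86 - 8^2)/11 = 22/11 = 2, a_5 = floor((9 + 8)/2) = 8.
  m_6 = 2*8 - 8 = 8, d_6 = (86 - 8^2)/2 = 22/2 = 11, a_6 = floor((9 + 8)/11) = 1.
  m_7 = 11*1 - 8 = 3, d_7 = (86 - 3^2)/11 = 77/11 = 7, a_7 = floor((9 + 3)/7) = 1.
  m_8 = 7*1 - 3 = 4, d_8 = (86 - 4^2)/7 = 70/7 = 10, a_8 = floor((9 + 4)/10) = 1.
  m_9 = 10*1 - 4 = 6, d_9 = (86 - 6^2)/10 = 50/10 = 5, a_9 = floor((9 + 6)/5) = 3.
  m_10 = 5*3 - 6 = 9, d_10 = (86 - 9^2)/5 = 5/5 = 1, a_10 = floor((9 + 9)/1) = 18.
  m_11 = 1*18 - 9 = 9, d_11 = (86 - 9^2)/1 = 5/1 = 5: (m_11, d_11) = (m_1, d_1) = (9, 5), so from here the quotients repeat a_1, ..., a_10; the period length is 10.
Hence the expansion of sqrt(86) is a_0 = 9 followed by the repeating block 3, 1, 1, 1, 8, 1, 1, 1, 3, 18 (period 10).

[9; (3, 1, 1, 1, 8, 1, 1, 1, 3, 18)]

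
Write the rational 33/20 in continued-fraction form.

[1; 1, 1, 1, 6]

Run the Euclidean algorithm on 33 and 20; the successive quotients are the partial quotients a_0, a_1, ... (each step inverts the fractional part left over by the previous one):
  33 = 1*20 + 13, so a_0 = 1.
  20 = 1*13 + 7, so a_1 = 1.
  13 = 1*7 + 6, so a_2 = 1.
  7 = 1*6 + 1, so a_3 = 1.
  6 = 6*1 + 0, so a_4 = 6.
The remainder reaches 0 after 5 divisions, so the expansion has 5 partial quotients, read off in order.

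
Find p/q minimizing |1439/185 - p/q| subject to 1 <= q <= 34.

70/9

Expand x = 1439/185 as a continued fraction with the Euclidean algorithm:
  1439 = 7*185 + 144, so a_0 = 7.
  185 = 1*144 + 41, so a_1 = 1.
  144 = 3*41 + 21, so a_2 = 3.
  41 = 1*21 + 20, so a_3 = 1.
  21 = 1*20 + 1, so a_4 = 1.
  20 = 20*1 + 0, so a_5 = 20.
so x = [7; 1, 3, 1, 1, 20].
Convergents (p_i = a_i*p_{i-1} + p_{i-2}, q_i = a_i*q_{i-1} + q_{i-2} with p_{-2}=0, p_{-1}=1, q_{-2}=1, q_{-1}=0), until the denominator exceeds 34:
  i=0: a_0=7, p_0 = 7*1 + 0 = 7, q_0 = 7*0 + 1 = 1.
  i=1: a_1=1, p_1 = 1*7 + 1 = 8, q_1 = 1*1 + 0 = 1.
  i=2: a_2=3, p_2 = 3*8 + 7 = 31, q_2 = 3*1 + 1 = 4.
  i=3: a_3=1, p_3 = 1*31 + 8 = 39, q_3 = 1*4 + 1 = 5.
  i=4: a_4=1, p_4 = 1*39 + 31 = 70, q_4 = 1*5 + 4 = 9.
  i=5: a_5=20, p_5 = 20*70 + 39 = 1439, q_5 = 20*9 + 5 = 185.
q_5 = 185 > 34, so the last convergent with denominator <= 34 is p_4/q_4 = 70/9.
The closest fraction with denominator <= 34 is either p_4/q_4 or the intermediate fraction (k*p_4 + p_3)/(k*q_4 + q_3) with the largest k >= 1 whose denominator stays <= 34; these approach x as k grows, and every other convergent or intermediate fraction in range is farther away.
Largest k: floor((34 - q_3)/q_4) = floor((34 - 5)/9) = 3.
That gives (3*70 + 39)/(3*9 + 5) = 249/32.
Compare the errors: |x - 70/9| = |1439*9 - 70*185|/(185*9) = 1/1665, and |x - 249/32| = |1439*32 - 249*185|/(185*32) = 17/5920.
Cross-multiplying, 1*5920 = 5920 < 28305 = 17*1665, so 1/1665 is smaller: the convergent 70/9 is closer to x than 249/32.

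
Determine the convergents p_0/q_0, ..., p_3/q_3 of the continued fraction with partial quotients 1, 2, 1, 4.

1/1, 3/2, 4/3, 19/14

Using the convergent recurrence p_i = a_i*p_{i-1} + p_{i-2}, q_i = a_i*q_{i-1} + q_{i-2} with p_{-2}=0, p_{-1}=1, q_{-2}=1, q_{-1}=0:
  i=0: a_0=1, p_0 = 1*1 + 0 = 1, q_0 = 1*0 + 1 = 1.
  i=1: a_1=2, p_1 = 2*1 + 1 = 3, q_1 = 2*1 + 0 = 2.
  i=2: a_2=1, p_2 = 1*3 + 1 = 4, q_2 = 1*2 + 1 = 3.
  i=3: a_3=4, p_3 = 4*4 + 3 = 19, q_3 = 4*3 + 2 = 14.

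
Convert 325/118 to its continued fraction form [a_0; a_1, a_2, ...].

Run the Euclidean algorithm on 325 and 118; the successive quotients are the partial quotients a_0, a_1, ... (each step inverts the fractional part left over by the previous one):
  325 = 2*118 + 89, so a_0 = 2.
  118 = 1*89 + 29, so a_1 = 1.
  89 = 3*29 + 2, so a_2 = 3.
  29 = 14*2 + 1, so a_3 = 14.
  2 = 2*1 + 0, so a_4 = 2.
The remainder reaches 0 after 5 divisions, so the expansion has 5 partial quotients, read off in order.

[2; 1, 3, 14, 2]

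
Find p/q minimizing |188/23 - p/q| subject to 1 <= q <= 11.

49/6

Expand x = 188/23 as a continued fraction with the Euclidean algorithm:
  188 = 8*23 + 4, so a_0 = 8.
  23 = 5*4 + 3, so a_1 = 5.
  4 = 1*3 + 1, so a_2 = 1.
  3 = 3*1 + 0, so a_3 = 3.
so x = [8; 5, 1, 3].
Convergents (p_i = a_i*p_{i-1} + p_{i-2}, q_i = a_i*q_{i-1} + q_{i-2} with p_{-2}=0, p_{-1}=1, q_{-2}=1, q_{-1}=0), until the denominator exceeds 11:
  i=0: a_0=8, p_0 = 8*1 + 0 = 8, q_0 = 8*0 + 1 = 1.
  i=1: a_1=5, p_1 = 5*8 + 1 = 41, q_1 = 5*1 + 0 = 5.
  i=2: a_2=1, p_2 = 1*41 + 8 = 49, q_2 = 1*5 + 1 = 6.
  i=3: a_3=3, p_3 = 3*49 + 41 = 188, q_3 = 3*6 + 5 = 23.
q_3 = 23 > 11, so the last convergent with denominator <= 11 is p_2/q_2 = 49/6.
The closest fraction with denominator <= 11 is either p_2/q_2 or the intermediate fraction (k*p_2 + p_1)/(k*q_2 + q_1) with the largest k >= 1 whose denominator stays <= 11; these approach x as k grows, and every other convergent or intermediate fraction in range is farther away.
Largest k: floor((11 - q_1)/q_2) = floor((11 - 5)/6) = 1.
That gives (1*49 + 41)/(1*6 + 5) = 90/11.
Compare the errors: |x - 49/6| = |188*6 - 49*23|/(23*6) = 1/138, and |x - 90/11| = |188*11 - 90*23|/(23*11) = 2/253.
Cross-multiplying, 1*253 = 253 < 276 = 2*138, so 1/138 is smaller: the convergent 49/6 is closer to x than 90/11.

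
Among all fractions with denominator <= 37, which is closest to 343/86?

4/1

Expand x = 343/86 as a continued fraction with the Euclidean algorithm:
  343 = 3*86 + 85, so a_0 = 3.
  86 = 1*85 + 1, so a_1 = 1.
  85 = 85*1 + 0, so a_2 = 85.
so x = [3; 1, 85].
Convergents (p_i = a_i*p_{i-1} + p_{i-2}, q_i = a_i*q_{i-1} + q_{i-2} with p_{-2}=0, p_{-1}=1, q_{-2}=1, q_{-1}=0), until the denominator exceeds 37:
  i=0: a_0=3, p_0 = 3*1 + 0 = 3, q_0 = 3*0 + 1 = 1.
  i=1: a_1=1, p_1 = 1*3 + 1 = 4, q_1 = 1*1 + 0 = 1.
  i=2: a_2=85, p_2 = 85*4 + 3 = 343, q_2 = 85*1 + 1 = 86.
q_2 = 86 > 37, so the last convergent with denominator <= 37 is p_1/q_1 = 4/1.
The closest fraction with denominator <= 37 is either p_1/q_1 or the intermediate fraction (k*p_1 + p_0)/(k*q_1 + q_0) with the largest k >= 1 whose denominator stays <= 37; these approach x as k grows, and every other convergent or intermediate fraction in range is farther away.
Largest k: floor((37 - q_0)/q_1) = floor((37 - 1)/1) = 36.
That gives (36*4 + 3)/(36*1 + 1) = 147/37.
Compare the errors: |x - 4/1| = |343*1 - 4*86|/(86*1) = 1/86, and |x - 147/37| = |343*37 - 147*86|/(86*37) = 49/3182.
Cross-multiplying, 1*3182 = 3182 < 4214 = 49*86, so 1/86 is smaller: the convergent 4/1 is closer to x than 147/37.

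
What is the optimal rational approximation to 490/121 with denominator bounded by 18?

73/18

Expand x = 490/121 as a continued fraction with the Euclidean algorithm:
  490 = 4*121 + 6, so a_0 = 4.
  121 = 20*6 + 1, so a_1 = 20.
  6 = 6*1 + 0, so a_2 = 6.
so x = [4; 20, 6].
Convergents (p_i = a_i*p_{i-1} + p_{i-2}, q_i = a_i*q_{i-1} + q_{i-2} with p_{-2}=0, p_{-1}=1, q_{-2}=1, q_{-1}=0), until the denominator exceeds 18:
  i=0: a_0=4, p_0 = 4*1 + 0 = 4, q_0 = 4*0 + 1 = 1.
  i=1: a_1=20, p_1 = 20*4 + 1 = 81, q_1 = 20*1 + 0 = 20.
q_1 = 20 > 18, so the last convergent with denominator <= 18 is p_0/q_0 = 4/1.
The closest fraction with denominator <= 18 is either p_0/q_0 or the intermediate fraction (k*p_0 + p_{-1})/(k*q_0 + q_{-1}) with the largest k >= 1 whose denominator stays <= 18; these approach x as k grows, and every other convergent or intermediate fraction in range is farther away.
Largest k: floor((18 - q_{-1})/q_0) = floor((18 - 0)/1) = 18 (using the seeds p_{-1} = 1, q_{-1} = 0).
That gives (18*4 + 1)/(18*1 + 0) = 73/18.
Compare the errors: |x - 4/1| = |490*1 - 4*121|/(121*1) = 6/121, and |x - 73/18| = |490*18 - 73*121|/(121*18) = 13/2178.
Cross-multiplying, 13*121 = 1573 < 13068 = 6*2178, so 13/2178 is smaller: the intermediate fraction 73/18 is closer to x than 4/1.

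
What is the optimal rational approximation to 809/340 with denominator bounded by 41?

Expand x = 809/340 as a continued fraction with the Euclidean algorithm:
  809 = 2*340 + 129, so a_0 = 2.
  340 = 2*129 + 82, so a_1 = 2.
  129 = 1*82 + 47, so a_2 = 1.
  82 = 1*47 + 35, so a_3 = 1.
  47 = 1*35 + 12, so a_4 = 1.
  35 = 2*12 + 11, so a_5 = 2.
  12 = 1*11 + 1, so a_6 = 1.
  11 = 11*1 + 0, so a_7 = 11.
so x = [2; 2, 1, 1, 1, 2, 1, 11].
Convergents (p_i = a_i*p_{i-1} + p_{i-2}, q_i = a_i*q_{i-1} + q_{i-2} with p_{-2}=0, p_{-1}=1, q_{-2}=1, q_{-1}=0), until the denominator exceeds 41:
  i=0: a_0=2, p_0 = 2*1 + 0 = 2, q_0 = 2*0 + 1 = 1.
  i=1: a_1=2, p_1 = 2*2 + 1 = 5, q_1 = 2*1 + 0 = 2.
  i=2: a_2=1, p_2 = 1*5 + 2 = 7, q_2 = 1*2 + 1 = 3.
  i=3: a_3=1, p_3 = 1*7 + 5 = 12, q_3 = 1*3 + 2 = 5.
  i=4: a_4=1, p_4 = 1*12 + 7 = 19, q_4 = 1*5 + 3 = 8.
  i=5: a_5=2, p_5 = 2*19 + 12 = 50, q_5 = 2*8 + 5 = 21.
  i=6: a_6=1, p_6 = 1*50 + 19 = 69, q_6 = 1*21 + 8 = 29.
  i=7: a_7=11, p_7 = 11*69 + 50 = 809, q_7 = 11*29 + 21 = 340.
q_7 = 340 > 41, so the last convergent with denominator <= 41 is p_6/q_6 = 69/29.
The closest fraction with denominator <= 41 is either p_6/q_6 or the intermediate fraction (k*p_6 + p_5)/(k*q_6 + q_5) with the largest k >= 1 whose denominator stays <= 41; these approach x as k grows, and every other convergent or intermediate fraction in range is farther away.
Largest k: floor((41 - q_5)/q_6) = floor((41 - 21)/29) = 0.
Since k = 0, no intermediate fraction beyond p_6/q_6 has denominator <= 41, so the convergent 69/29 is the closest (its error is |809*29 - 69*340|/(340*29) = 1/9860).

69/29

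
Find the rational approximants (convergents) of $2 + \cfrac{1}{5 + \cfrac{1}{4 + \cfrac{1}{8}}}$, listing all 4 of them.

2/1, 11/5, 46/21, 379/173

Using the convergent recurrence p_i = a_i*p_{i-1} + p_{i-2}, q_i = a_i*q_{i-1} + q_{i-2} with p_{-2}=0, p_{-1}=1, q_{-2}=1, q_{-1}=0:
  i=0: a_0=2, p_0 = 2*1 + 0 = 2, q_0 = 2*0 + 1 = 1.
  i=1: a_1=5, p_1 = 5*2 + 1 = 11, q_1 = 5*1 + 0 = 5.
  i=2: a_2=4, p_2 = 4*11 + 2 = 46, q_2 = 4*5 + 1 = 21.
  i=3: a_3=8, p_3 = 8*46 + 11 = 379, q_3 = 8*21 + 5 = 173.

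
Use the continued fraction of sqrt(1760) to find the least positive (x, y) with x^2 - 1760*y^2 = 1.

First expand sqrt(1760) as a continued fraction. With x_i = (sqrt(1760) + m_i)/d_i and (m_0, d_0) = (0, 1): a_0 = floor(sqrt(1760)) = 41, since 41^2 = 1681 <= 1760 < 1764 = 42^2.
Iterate m_{i+1} = d_i*a_i - m_i, d_{i+1} = (1760 - m_{i+1}^2)/d_i, a_{i+1} = floor((a_0 + m_{i+1})/d_{i+1}):
  m_1 = 1*41 - 0 = 41, d_1 = (1760 - 41^2)/1 = 79/1 = 79, a_1 = floor((41 + 41)/79) = 1.
  m_2 = 79*1 - 41 = 38, d_2 = (1760 - 38^2)/79 = 316/79 = 4, a_2 = floor((41 + 38)/4) = 19.
  m_3 = 4*19 - 38 = 38, d_3 = (1760 - 38^2)/4 = 316/4 = 79, a_3 = floor((41 + 38)/79) = 1.
  m_4 = 79*1 - 38 = 41, d_4 = (1760 - 41^2)/79 = 79/79 = 1, a_4 = floor((41 + 41)/1) = 82.
  m_5 = 1*82 - 41 = 41, d_5 = (1760 - 41^2)/1 = 79/1 = 79: (m_5, d_5) = (m_1, d_1) = (41, 79), so from here the quotients repeat a_1, ..., a_4; the period length is 4.
So sqrt(1760) = [41; (1, 19, 1, 82)] with period length k = 4.
k is even, so the fundamental solution of x^2 - 1760y^2 = 1 is (p_{k-1}, q_{k-1}) = (p_3, q_3); compute convergents through index 3.
Convergents (p_i = a_i*p_{i-1} + p_{i-2}, q_i = a_i*q_{i-1} + q_{i-2} with p_{-2}=0, p_{-1}=1, q_{-2}=1, q_{-1}=0):
  i=0: a_0=41, p_0 = 41*1 + 0 = 41, q_0 = 41*0 + 1 = 1.
  i=1: a_1=1, p_1 = 1*41 + 1 = 42, q_1 = 1*1 + 0 = 1.
  i=2: a_2=19, p_2 = 19*42 + 41 = 839, q_2 = 19*1 + 1 = 20.
  i=3: a_3=1, p_3 = 1*839 + 42 = 881, q_3 = 1*20 + 1 = 21.
Check: 881^2 - 1760*21^2 = 776161 - 776160 = 1, so (x, y) = (881, 21) solves the equation, and by the theorem it is the least positive solution.

(x, y) = (881, 21)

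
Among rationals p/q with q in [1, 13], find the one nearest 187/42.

49/11

Expand x = 187/42 as a continued fraction with the Euclidean algorithm:
  187 = 4*42 + 19, so a_0 = 4.
  42 = 2*19 + 4, so a_1 = 2.
  19 = 4*4 + 3, so a_2 = 4.
  4 = 1*3 + 1, so a_3 = 1.
  3 = 3*1 + 0, so a_4 = 3.
so x = [4; 2, 4, 1, 3].
Convergents (p_i = a_i*p_{i-1} + p_{i-2}, q_i = a_i*q_{i-1} + q_{i-2} with p_{-2}=0, p_{-1}=1, q_{-2}=1, q_{-1}=0), until the denominator exceeds 13:
  i=0: a_0=4, p_0 = 4*1 + 0 = 4, q_0 = 4*0 + 1 = 1.
  i=1: a_1=2, p_1 = 2*4 + 1 = 9, q_1 = 2*1 + 0 = 2.
  i=2: a_2=4, p_2 = 4*9 + 4 = 40, q_2 = 4*2 + 1 = 9.
  i=3: a_3=1, p_3 = 1*40 + 9 = 49, q_3 = 1*9 + 2 = 11.
  i=4: a_4=3, p_4 = 3*49 + 40 = 187, q_4 = 3*11 + 9 = 42.
q_4 = 42 > 13, so the last convergent with denominator <= 13 is p_3/q_3 = 49/11.
The closest fraction with denominator <= 13 is either p_3/q_3 or the intermediate fraction (k*p_3 + p_2)/(k*q_3 + q_2) with the largest k >= 1 whose denominator stays <= 13; these approach x as k grows, and every other convergent or intermediate fraction in range is farther away.
Largest k: floor((13 - q_2)/q_3) = floor((13 - 9)/11) = 0.
Since k = 0, no intermediate fraction beyond p_3/q_3 has denominator <= 13, so the convergent 49/11 is the closest (its error is |187*11 - 49*42|/(42*11) = 1/462).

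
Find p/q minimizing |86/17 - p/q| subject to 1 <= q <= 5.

5/1

Expand x = 86/17 as a continued fraction with the Euclidean algorithm:
  86 = 5*17 + 1, so a_0 = 5.
  17 = 17*1 + 0, so a_1 = 17.
so x = [5; 17].
Convergents (p_i = a_i*p_{i-1} + p_{i-2}, q_i = a_i*q_{i-1} + q_{i-2} with p_{-2}=0, p_{-1}=1, q_{-2}=1, q_{-1}=0), until the denominator exceeds 5:
  i=0: a_0=5, p_0 = 5*1 + 0 = 5, q_0 = 5*0 + 1 = 1.
  i=1: a_1=17, p_1 = 17*5 + 1 = 86, q_1 = 17*1 + 0 = 17.
q_1 = 17 > 5, so the last convergent with denominator <= 5 is p_0/q_0 = 5/1.
The closest fraction with denominator <= 5 is either p_0/q_0 or the intermediate fraction (k*p_0 + p_{-1})/(k*q_0 + q_{-1}) with the largest k >= 1 whose denominator stays <= 5; these approach x as k grows, and every other convergent or intermediate fraction in range is farther away.
Largest k: floor((5 - q_{-1})/q_0) = floor((5 - 0)/1) = 5 (using the seeds p_{-1} = 1, q_{-1} = 0).
That gives (5*5 + 1)/(5*1 + 0) = 26/5.
Compare the errors: |x - 5/1| = |86*1 - 5*17|/(17*1) = 1/17, and |x - 26/5| = |86*5 - 26*17|/(17*5) = 12/85.
Cross-multiplying, 1*85 = 85 < 204 = 12*17, so 1/17 is smaller: the convergent 5/1 is closer to x than 26/5.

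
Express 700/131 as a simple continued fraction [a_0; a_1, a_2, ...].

[5; 2, 1, 10, 4]

Run the Euclidean algorithm on 700 and 131; the successive quotients are the partial quotients a_0, a_1, ... (each step inverts the fractional part left over by the previous one):
  700 = 5*131 + 45, so a_0 = 5.
  131 = 2*45 + 41, so a_1 = 2.
  45 = 1*41 + 4, so a_2 = 1.
  41 = 10*4 + 1, so a_3 = 10.
  4 = 4*1 + 0, so a_4 = 4.
The remainder reaches 0 after 5 divisions, so the expansion has 5 partial quotients, read off in order.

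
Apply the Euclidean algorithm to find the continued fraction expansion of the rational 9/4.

[2; 4]

Run the Euclidean algorithm on 9 and 4; the successive quotients are the partial quotients a_0, a_1, ... (each step inverts the fractional part left over by the previous one):
  9 = 2*4 + 1, so a_0 = 2.
  4 = 4*1 + 0, so a_1 = 4.
The remainder reaches 0 after 2 divisions, so the expansion has 2 partial quotients, read off in order.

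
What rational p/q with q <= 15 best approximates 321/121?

37/14

Expand x = 321/121 as a continued fraction with the Euclidean algorithm:
  321 = 2*121 + 79, so a_0 = 2.
  121 = 1*79 + 42, so a_1 = 1.
  79 = 1*42 + 37, so a_2 = 1.
  42 = 1*37 + 5, so a_3 = 1.
  37 = 7*5 + 2, so a_4 = 7.
  5 = 2*2 + 1, so a_5 = 2.
  2 = 2*1 + 0, so a_6 = 2.
so x = [2; 1, 1, 1, 7, 2, 2].
Convergents (p_i = a_i*p_{i-1} + p_{i-2}, q_i = a_i*q_{i-1} + q_{i-2} with p_{-2}=0, p_{-1}=1, q_{-2}=1, q_{-1}=0), until the denominator exceeds 15:
  i=0: a_0=2, p_0 = 2*1 + 0 = 2, q_0 = 2*0 + 1 = 1.
  i=1: a_1=1, p_1 = 1*2 + 1 = 3, q_1 = 1*1 + 0 = 1.
  i=2: a_2=1, p_2 = 1*3 + 2 = 5, q_2 = 1*1 + 1 = 2.
  i=3: a_3=1, p_3 = 1*5 + 3 = 8, q_3 = 1*2 + 1 = 3.
  i=4: a_4=7, p_4 = 7*8 + 5 = 61, q_4 = 7*3 + 2 = 23.
q_4 = 23 > 15, so the last convergent with denominator <= 15 is p_3/q_3 = 8/3.
The closest fraction with denominator <= 15 is either p_3/q_3 or the intermediate fraction (k*p_3 + p_2)/(k*q_3 + q_2) with the largest k >= 1 whose denominator stays <= 15; these approach x as k grows, and every other convergent or intermediate fraction in range is farther away.
Largest k: floor((15 - q_2)/q_3) = floor((15 - 2)/3) = 4.
That gives (4*8 + 5)/(4*3 + 2) = 37/14.
Compare the errors: |x - 8/3| = |321*3 - 8*121|/(121*3) = 5/363, and |x - 37/14| = |321*14 - 37*121|/(121*14) = 17/1694.
Cross-multiplying, 17*363 = 6171 < 8470 = 5*1694, so 17/1694 is smaller: the intermediate fraction 37/14 is closer to x than 8/3.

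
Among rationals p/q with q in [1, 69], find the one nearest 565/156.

Expand x = 565/156 as a continued fraction with the Euclidean algorithm:
  565 = 3*156 + 97, so a_0 = 3.
  156 = 1*97 + 59, so a_1 = 1.
  97 = 1*59 + 38, so a_2 = 1.
  59 = 1*38 + 21, so a_3 = 1.
  38 = 1*21 + 17, so a_4 = 1.
  21 = 1*17 + 4, so a_5 = 1.
  17 = 4*4 + 1, so a_6 = 4.
  4 = 4*1 + 0, so a_7 = 4.
so x = [3; 1, 1, 1, 1, 1, 4, 4].
Convergents (p_i = a_i*p_{i-1} + p_{i-2}, q_i = a_i*q_{i-1} + q_{i-2} with p_{-2}=0, p_{-1}=1, q_{-2}=1, q_{-1}=0), until the denominator exceeds 69:
  i=0: a_0=3, p_0 = 3*1 + 0 = 3, q_0 = 3*0 + 1 = 1.
  i=1: a_1=1, p_1 = 1*3 + 1 = 4, q_1 = 1*1 + 0 = 1.
  i=2: a_2=1, p_2 = 1*4 + 3 = 7, q_2 = 1*1 + 1 = 2.
  i=3: a_3=1, p_3 = 1*7 + 4 = 11, q_3 = 1*2 + 1 = 3.
  i=4: a_4=1, p_4 = 1*11 + 7 = 18, q_4 = 1*3 + 2 = 5.
  i=5: a_5=1, p_5 = 1*18 + 11 = 29, q_5 = 1*5 + 3 = 8.
  i=6: a_6=4, p_6 = 4*29 + 18 = 134, q_6 = 4*8 + 5 = 37.
  i=7: a_7=4, p_7 = 4*134 + 29 = 565, q_7 = 4*37 + 8 = 156.
q_7 = 156 > 69, so the last convergent with denominator <= 69 is p_6/q_6 = 134/37.
The closest fraction with denominator <= 69 is either p_6/q_6 or the intermediate fraction (k*p_6 + p_5)/(k*q_6 + q_5) with the largest k >= 1 whose denominator stays <= 69; these approach x as k grows, and every other convergent or intermediate fraction in range is farther away.
Largest k: floor((69 - q_5)/q_6) = floor((69 - 8)/37) = 1.
That gives (1*134 + 29)/(1*37 + 8) = 163/45.
Compare the errors: |x - 134/37| = |565*37 - 134*156|/(156*37) = 1/5772, and |x - 163/45| = |565*45 - 163*156|/(156*45) = 3/7020.
Cross-multiplying, 1*7020 = 7020 < 17316 = 3*5772, so 1/5772 is smaller: the convergent 134/37 is closer to x than 163/45.

134/37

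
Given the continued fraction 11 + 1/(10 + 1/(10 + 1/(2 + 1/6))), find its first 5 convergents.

11/1, 111/10, 1121/101, 2353/212, 15239/1373

Using the convergent recurrence p_i = a_i*p_{i-1} + p_{i-2}, q_i = a_i*q_{i-1} + q_{i-2} with p_{-2}=0, p_{-1}=1, q_{-2}=1, q_{-1}=0:
  i=0: a_0=11, p_0 = 11*1 + 0 = 11, q_0 = 11*0 + 1 = 1.
  i=1: a_1=10, p_1 = 10*11 + 1 = 111, q_1 = 10*1 + 0 = 10.
  i=2: a_2=10, p_2 = 10*111 + 11 = 1121, q_2 = 10*10 + 1 = 101.
  i=3: a_3=2, p_3 = 2*1121 + 111 = 2353, q_3 = 2*101 + 10 = 212.
  i=4: a_4=6, p_4 = 6*2353 + 1121 = 15239, q_4 = 6*212 + 101 = 1373.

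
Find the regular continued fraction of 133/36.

Run the Euclidean algorithm on 133 and 36; the successive quotients are the partial quotients a_0, a_1, ... (each step inverts the fractional part left over by the previous one):
  133 = 3*36 + 25, so a_0 = 3.
  36 = 1*25 + 11, so a_1 = 1.
  25 = 2*11 + 3, so a_2 = 2.
  11 = 3*3 + 2, so a_3 = 3.
  3 = 1*2 + 1, so a_4 = 1.
  2 = 2*1 + 0, so a_5 = 2.
The remainder reaches 0 after 6 divisions, so the expansion has 6 partial quotients, read off in order.

[3; 1, 2, 3, 1, 2]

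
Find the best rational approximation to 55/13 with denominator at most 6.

17/4

Expand x = 55/13 as a continued fraction with the Euclidean algorithm:
  55 = 4*13 + 3, so a_0 = 4.
  13 = 4*3 + 1, so a_1 = 4.
  3 = 3*1 + 0, so a_2 = 3.
so x = [4; 4, 3].
Convergents (p_i = a_i*p_{i-1} + p_{i-2}, q_i = a_i*q_{i-1} + q_{i-2} with p_{-2}=0, p_{-1}=1, q_{-2}=1, q_{-1}=0), until the denominator exceeds 6:
  i=0: a_0=4, p_0 = 4*1 + 0 = 4, q_0 = 4*0 + 1 = 1.
  i=1: a_1=4, p_1 = 4*4 + 1 = 17, q_1 = 4*1 + 0 = 4.
  i=2: a_2=3, p_2 = 3*17 + 4 = 55, q_2 = 3*4 + 1 = 13.
q_2 = 13 > 6, so the last convergent with denominator <= 6 is p_1/q_1 = 17/4.
The closest fraction with denominator <= 6 is either p_1/q_1 or the intermediate fraction (k*p_1 + p_0)/(k*q_1 + q_0) with the largest k >= 1 whose denominator stays <= 6; these approach x as k grows, and every other convergent or intermediate fraction in range is farther away.
Largest k: floor((6 - q_0)/q_1) = floor((6 - 1)/4) = 1.
That gives (1*17 + 4)/(1*4 + 1) = 21/5.
Compare the errors: |x - 17/4| = |55*4 - 17*13|/(13*4) = 1/52, and |x - 21/5| = |55*5 - 21*13|/(13*5) = 2/65.
Cross-multiplying, 1*65 = 65 < 104 = 2*52, so 1/52 is smaller: the convergent 17/4 is closer to x than 21/5.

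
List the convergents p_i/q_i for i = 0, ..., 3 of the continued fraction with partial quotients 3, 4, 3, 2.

3/1, 13/4, 42/13, 97/30

Using the convergent recurrence p_i = a_i*p_{i-1} + p_{i-2}, q_i = a_i*q_{i-1} + q_{i-2} with p_{-2}=0, p_{-1}=1, q_{-2}=1, q_{-1}=0:
  i=0: a_0=3, p_0 = 3*1 + 0 = 3, q_0 = 3*0 + 1 = 1.
  i=1: a_1=4, p_1 = 4*3 + 1 = 13, q_1 = 4*1 + 0 = 4.
  i=2: a_2=3, p_2 = 3*13 + 3 = 42, q_2 = 3*4 + 1 = 13.
  i=3: a_3=2, p_3 = 2*42 + 13 = 97, q_3 = 2*13 + 4 = 30.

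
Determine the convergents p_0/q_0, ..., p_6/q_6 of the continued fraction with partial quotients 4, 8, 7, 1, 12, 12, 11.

4/1, 33/8, 235/57, 268/65, 3451/837, 41680/10109, 461931/112036

Using the convergent recurrence p_i = a_i*p_{i-1} + p_{i-2}, q_i = a_i*q_{i-1} + q_{i-2} with p_{-2}=0, p_{-1}=1, q_{-2}=1, q_{-1}=0:
  i=0: a_0=4, p_0 = 4*1 + 0 = 4, q_0 = 4*0 + 1 = 1.
  i=1: a_1=8, p_1 = 8*4 + 1 = 33, q_1 = 8*1 + 0 = 8.
  i=2: a_2=7, p_2 = 7*33 + 4 = 235, q_2 = 7*8 + 1 = 57.
  i=3: a_3=1, p_3 = 1*235 + 33 = 268, q_3 = 1*57 + 8 = 65.
  i=4: a_4=12, p_4 = 12*268 + 235 = 3451, q_4 = 12*65 + 57 = 837.
  i=5: a_5=12, p_5 = 12*3451 + 268 = 41680, q_5 = 12*837 + 65 = 10109.
  i=6: a_6=11, p_6 = 11*41680 + 3451 = 461931, q_6 = 11*10109 + 837 = 112036.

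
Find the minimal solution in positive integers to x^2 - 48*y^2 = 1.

First expand sqrt(48) as a continued fraction. With x_i = (sqrt(48) + m_i)/d_i and (m_0, d_0) = (0, 1): a_0 = floor(sqrt(48)) = 6, since 6^2 = 36 <= 48 < 49 = 7^2.
Iterate m_{i+1} = d_i*a_i - m_i, d_{i+1} = (48 - m_{i+1}^2)/d_i, a_{i+1} = floor((a_0 + m_{i+1})/d_{i+1}):
  m_1 = 1*6 - 0 = 6, d_1 = (48 - 6^2)/1 = 12/1 = 12, a_1 = floor((6 + 6)/12) = 1.
  m_2 = 12*1 - 6 = 6, d_2 = (48 - 6^2)/12 = 12/12 = 1, a_2 = floor((6 + 6)/1) = 12.
  m_3 = 1*12 - 6 = 6, d_3 = (48 - 6^2)/1 = 12/1 = 12: (m_3, d_3) = (m_1, d_1) = (6, 12), so from here the quotients repeat a_1, a_2; the period length is 2.
So sqrt(48) = [6; (1, 12)] with period length k = 2.
k is even, so the fundamental solution of x^2 - 48y^2 = 1 is (p_{k-1}, q_{k-1}) = (p_1, q_1); compute convergents through index 1.
Convergents (p_i = a_i*p_{i-1} + p_{i-2}, q_i = a_i*q_{i-1} + q_{i-2} with p_{-2}=0, p_{-1}=1, q_{-2}=1, q_{-1}=0):
  i=0: a_0=6, p_0 = 6*1 + 0 = 6, q_0 = 6*0 + 1 = 1.
  i=1: a_1=1, p_1 = 1*6 + 1 = 7, q_1 = 1*1 + 0 = 1.
Check: 7^2 - 48*1^2 = 49 - 48 = 1, so (x, y) = (7, 1) solves the equation, and by the theorem it is the least positive solution.

(x, y) = (7, 1)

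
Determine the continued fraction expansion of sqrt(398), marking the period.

Write x_i = (sqrt(398) + m_i)/d_i with (m_0, d_0) = (0, 1). a_0 = floor(sqrt(398)) = 19, since 19^2 = 361 <= 398 < 400 = 20^2.
Iterate m_{i+1} = d_i*a_i - m_i, d_{i+1} = (398 - m_{i+1}^2)/d_i, a_{i+1} = floor((a_0 + m_{i+1})/d_{i+1}):
  m_1 = 1*19 - 0 = 19, d_1 = (398 - 19^2)/1 = 37/1 = 37, a_1 = floor((19 + 19)/37) = 1.
  m_2 = 37*1 - 19 = 18, d_2 = (398 - 18^2)/37 = 74/37 = 2, a_2 = floor((19 + 18)/2) = 18.
  m_3 = 2*18 - 18 = 18, d_3 = (398 - 18^2)/2 = 74/2 = 37, a_3 = floor((19 + 18)/37) = 1.
  m_4 = 37*1 - 18 = 19, d_4 = (398 - 19^2)/37 = 37/37 = 1, a_4 = floor((19 + 19)/1) = 38.
  m_5 = 1*38 - 19 = 19, d_5 = (398 - 19^2)/1 = 37/1 = 37: (m_5, d_5) = (m_1, d_1) = (19, 37), so from here the quotients repeat a_1, ..., a_4; the period length is 4.
Hence the expansion of sqrt(398) is a_0 = 19 followed by the repeating block 1, 18, 1, 38 (period 4).

[19; (1, 18, 1, 38)]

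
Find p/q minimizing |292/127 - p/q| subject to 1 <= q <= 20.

23/10

Expand x = 292/127 as a continued fraction with the Euclidean algorithm:
  292 = 2*127 + 38, so a_0 = 2.
  127 = 3*38 + 13, so a_1 = 3.
  38 = 2*13 + 12, so a_2 = 2.
  13 = 1*12 + 1, so a_3 = 1.
  12 = 12*1 + 0, so a_4 = 12.
so x = [2; 3, 2, 1, 12].
Convergents (p_i = a_i*p_{i-1} + p_{i-2}, q_i = a_i*q_{i-1} + q_{i-2} with p_{-2}=0, p_{-1}=1, q_{-2}=1, q_{-1}=0), until the denominator exceeds 20:
  i=0: a_0=2, p_0 = 2*1 + 0 = 2, q_0 = 2*0 + 1 = 1.
  i=1: a_1=3, p_1 = 3*2 + 1 = 7, q_1 = 3*1 + 0 = 3.
  i=2: a_2=2, p_2 = 2*7 + 2 = 16, q_2 = 2*3 + 1 = 7.
  i=3: a_3=1, p_3 = 1*16 + 7 = 23, q_3 = 1*7 + 3 = 10.
  i=4: a_4=12, p_4 = 12*23 + 16 = 292, q_4 = 12*10 + 7 = 127.
q_4 = 127 > 20, so the last convergent with denominator <= 20 is p_3/q_3 = 23/10.
The closest fraction with denominator <= 20 is either p_3/q_3 or the intermediate fraction (k*p_3 + p_2)/(k*q_3 + q_2) with the largest k >= 1 whose denominator stays <= 20; these approach x as k grows, and every other convergent or intermediate fraction in range is farther away.
Largest k: floor((20 - q_2)/q_3) = floor((20 - 7)/10) = 1.
That gives (1*23 + 16)/(1*10 + 7) = 39/17.
Compare the errors: |x - 23/10| = |292*10 - 23*127|/(127*10) = 1/1270, and |x - 39/17| = |292*17 - 39*127|/(127*17) = 11/2159.
Cross-multiplying, 1*2159 = 2159 < 13970 = 11*1270, so 1/1270 is smaller: the convergent 23/10 is closer to x than 39/17.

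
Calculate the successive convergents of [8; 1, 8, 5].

8/1, 9/1, 80/9, 409/46

Using the convergent recurrence p_i = a_i*p_{i-1} + p_{i-2}, q_i = a_i*q_{i-1} + q_{i-2} with p_{-2}=0, p_{-1}=1, q_{-2}=1, q_{-1}=0:
  i=0: a_0=8, p_0 = 8*1 + 0 = 8, q_0 = 8*0 + 1 = 1.
  i=1: a_1=1, p_1 = 1*8 + 1 = 9, q_1 = 1*1 + 0 = 1.
  i=2: a_2=8, p_2 = 8*9 + 8 = 80, q_2 = 8*1 + 1 = 9.
  i=3: a_3=5, p_3 = 5*80 + 9 = 409, q_3 = 5*9 + 1 = 46.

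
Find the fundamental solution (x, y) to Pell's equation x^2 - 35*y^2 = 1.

First expand sqrt(35) as a continued fraction. With x_i = (sqrt(35) + m_i)/d_i and (m_0, d_0) = (0, 1): a_0 = floor(sqrt(35)) = 5, since 5^2 = 25 <= 35 < 36 = 6^2.
Iterate m_{i+1} = d_i*a_i - m_i, d_{i+1} = (35 - m_{i+1}^2)/d_i, a_{i+1} = floor((a_0 + m_{i+1})/d_{i+1}):
  m_1 = 1*5 - 0 = 5, d_1 = (35 - 5^2)/1 = 10/1 = 10, a_1 = floor((5 + 5)/10) = 1.
  m_2 = 10*1 - 5 = 5, d_2 = (35 - 5^2)/10 = 10/10 = 1, a_2 = floor((5 + 5)/1) = 10.
  m_3 = 1*10 - 5 = 5, d_3 = (35 - 5^2)/1 = 10/1 = 10: (m_3, d_3) = (m_1, d_1) = (5, 10), so from here the quotients repeat a_1, a_2; the period length is 2.
So sqrt(35) = [5; (1, 10)] with period length k = 2.
k is even, so the fundamental solution of x^2 - 35y^2 = 1 is (p_{k-1}, q_{k-1}) = (p_1, q_1); compute convergents through index 1.
Convergents (p_i = a_i*p_{i-1} + p_{i-2}, q_i = a_i*q_{i-1} + q_{i-2} with p_{-2}=0, p_{-1}=1, q_{-2}=1, q_{-1}=0):
  i=0: a_0=5, p_0 = 5*1 + 0 = 5, q_0 = 5*0 + 1 = 1.
  i=1: a_1=1, p_1 = 1*5 + 1 = 6, q_1 = 1*1 + 0 = 1.
Check: 6^2 - 35*1^2 = 36 - 35 = 1, so (x, y) = (6, 1) solves the equation, and by the theorem it is the least positive solution.

(x, y) = (6, 1)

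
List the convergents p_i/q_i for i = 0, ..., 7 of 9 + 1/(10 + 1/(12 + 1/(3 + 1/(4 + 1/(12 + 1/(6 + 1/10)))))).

Using the convergent recurrence p_i = a_i*p_{i-1} + p_{i-2}, q_i = a_i*q_{i-1} + q_{i-2} with p_{-2}=0, p_{-1}=1, q_{-2}=1, q_{-1}=0:
  i=0: a_0=9, p_0 = 9*1 + 0 = 9, q_0 = 9*0 + 1 = 1.
  i=1: a_1=10, p_1 = 10*9 + 1 = 91, q_1 = 10*1 + 0 = 10.
  i=2: a_2=12, p_2 = 12*91 + 9 = 1101, q_2 = 12*10 + 1 = 121.
  i=3: a_3=3, p_3 = 3*1101 + 91 = 3394, q_3 = 3*121 + 10 = 373.
  i=4: a_4=4, p_4 = 4*3394 + 1101 = 14677, q_4 = 4*373 + 121 = 1613.
  i=5: a_5=12, p_5 = 12*14677 + 3394 = 179518, q_5 = 12*1613 + 373 = 19729.
  i=6: a_6=6, p_6 = 6*179518 + 14677 = 1091785, q_6 = 6*19729 + 1613 = 119987.
  i=7: a_7=10, p_7 = 10*1091785 + 179518 = 11097368, q_7 = 10*119987 + 19729 = 1219599.

9/1, 91/10, 1101/121, 3394/373, 14677/1613, 179518/19729, 1091785/119987, 11097368/1219599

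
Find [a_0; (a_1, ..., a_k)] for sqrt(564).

[23; (1, 2, 1, 46)]

Write x_i = (sqrt(564) + m_i)/d_i with (m_0, d_0) = (0, 1). a_0 = floor(sqrt(564)) = 23, since 23^2 = 529 <= 564 < 576 = 24^2.
Iterate m_{i+1} = d_i*a_i - m_i, d_{i+1} = (564 - m_{i+1}^2)/d_i, a_{i+1} = floor((a_0 + m_{i+1})/d_{i+1}):
  m_1 = 1*23 - 0 = 23, d_1 = (564 - 23^2)/1 = 35/1 = 35, a_1 = floor((23 + 23)/35) = 1.
  m_2 = 35*1 - 23 = 12, d_2 = (564 - 12^2)/35 = 420/35 = 12, a_2 = floor((23 + 12)/12) = 2.
  m_3 = 12*2 - 12 = 12, d_3 = (564 - 12^2)/12 = 420/12 = 35, a_3 = floor((23 + 12)/35) = 1.
  m_4 = 35*1 - 12 = 23, d_4 = (564 - 23^2)/35 = 35/35 = 1, a_4 = floor((23 + 23)/1) = 46.
  m_5 = 1*46 - 23 = 23, d_5 = (564 - 23^2)/1 = 35/1 = 35: (m_5, d_5) = (m_1, d_1) = (23, 35), so from here the quotients repeat a_1, ..., a_4; the period length is 4.
Hence the expansion of sqrt(564) is a_0 = 23 followed by the repeating block 1, 2, 1, 46 (period 4).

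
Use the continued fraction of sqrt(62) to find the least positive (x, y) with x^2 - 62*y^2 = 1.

(x, y) = (63, 8)

First expand sqrt(62) as a continued fraction. With x_i = (sqrt(62) + m_i)/d_i and (m_0, d_0) = (0, 1): a_0 = floor(sqrt(62)) = 7, since 7^2 = 49 <= 62 < 64 = 8^2.
Iterate m_{i+1} = d_i*a_i - m_i, d_{i+1} = (62 - m_{i+1}^2)/d_i, a_{i+1} = floor((a_0 + m_{i+1})/d_{i+1}):
  m_1 = 1*7 - 0 = 7, d_1 = (62 - 7^2)/1 = 13/1 = 13, a_1 = floor((7 + 7)/13) = 1.
  m_2 = 13*1 - 7 = 6, d_2 = (62 - 6^2)/13 = 26/13 = 2, a_2 = floor((7 + 6)/2) = 6.
  m_3 = 2*6 - 6 = 6, d_3 = (62 - 6^2)/2 = 26/2 = 13, a_3 = floor((7 + 6)/13) = 1.
  m_4 = 13*1 - 6 = 7, d_4 = (62 - 7^2)/13 = 13/13 = 1, a_4 = floor((7 + 7)/1) = 14.
  m_5 = 1*14 - 7 = 7, d_5 = (62 - 7^2)/1 = 13/1 = 13: (m_5, d_5) = (m_1, d_1) = (7, 13), so from here the quotients repeat a_1, ..., a_4; the period length is 4.
So sqrt(62) = [7; (1, 6, 1, 14)] with period length k = 4.
k is even, so the fundamental solution of x^2 - 62y^2 = 1 is (p_{k-1}, q_{k-1}) = (p_3, q_3); compute convergents through index 3.
Convergents (p_i = a_i*p_{i-1} + p_{i-2}, q_i = a_i*q_{i-1} + q_{i-2} with p_{-2}=0, p_{-1}=1, q_{-2}=1, q_{-1}=0):
  i=0: a_0=7, p_0 = 7*1 + 0 = 7, q_0 = 7*0 + 1 = 1.
  i=1: a_1=1, p_1 = 1*7 + 1 = 8, q_1 = 1*1 + 0 = 1.
  i=2: a_2=6, p_2 = 6*8 + 7 = 55, q_2 = 6*1 + 1 = 7.
  i=3: a_3=1, p_3 = 1*55 + 8 = 63, q_3 = 1*7 + 1 = 8.
Check: 63^2 - 62*8^2 = 3969 - 3968 = 1, so (x, y) = (63, 8) solves the equation, and by the theorem it is the least positive solution.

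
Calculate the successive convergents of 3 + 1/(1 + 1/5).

Using the convergent recurrence p_i = a_i*p_{i-1} + p_{i-2}, q_i = a_i*q_{i-1} + q_{i-2} with p_{-2}=0, p_{-1}=1, q_{-2}=1, q_{-1}=0:
  i=0: a_0=3, p_0 = 3*1 + 0 = 3, q_0 = 3*0 + 1 = 1.
  i=1: a_1=1, p_1 = 1*3 + 1 = 4, q_1 = 1*1 + 0 = 1.
  i=2: a_2=5, p_2 = 5*4 + 3 = 23, q_2 = 5*1 + 1 = 6.

3/1, 4/1, 23/6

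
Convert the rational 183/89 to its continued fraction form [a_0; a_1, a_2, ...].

[2; 17, 1, 4]

Run the Euclidean algorithm on 183 and 89; the successive quotients are the partial quotients a_0, a_1, ... (each step inverts the fractional part left over by the previous one):
  183 = 2*89 + 5, so a_0 = 2.
  89 = 17*5 + 4, so a_1 = 17.
  5 = 1*4 + 1, so a_2 = 1.
  4 = 4*1 + 0, so a_3 = 4.
The remainder reaches 0 after 4 divisions, so the expansion has 4 partial quotients, read off in order.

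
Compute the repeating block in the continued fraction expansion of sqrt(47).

[6; (1, 5, 1, 12)]

Write x_i = (sqrt(47) + m_i)/d_i with (m_0, d_0) = (0, 1). a_0 = floor(sqrt(47)) = 6, since 6^2 = 36 <= 47 < 49 = 7^2.
Iterate m_{i+1} = d_i*a_i - m_i, d_{i+1} = (47 - m_{i+1}^2)/d_i, a_{i+1} = floor((a_0 + m_{i+1})/d_{i+1}):
  m_1 = 1*6 - 0 = 6, d_1 = (47 - 6^2)/1 = 11/1 = 11, a_1 = floor((6 + 6)/11) = 1.
  m_2 = 11*1 - 6 = 5, d_2 = (47 - 5^2)/11 = 22/11 = 2, a_2 = floor((6 + 5)/2) = 5.
  m_3 = 2*5 - 5 = 5, d_3 = (47 - 5^2)/2 = 22/2 = 11, a_3 = floor((6 + 5)/11) = 1.
  m_4 = 11*1 - 5 = 6, d_4 = (47 - 6^2)/11 = 11/11 = 1, a_4 = floor((6 + 6)/1) = 12.
  m_5 = 1*12 - 6 = 6, d_5 = (47 - 6^2)/1 = 11/1 = 11: (m_5, d_5) = (m_1, d_1) = (6, 11), so from here the quotients repeat a_1, ..., a_4; the period length is 4.
Hence the expansion of sqrt(47) is a_0 = 6 followed by the repeating block 1, 5, 1, 12 (period 4).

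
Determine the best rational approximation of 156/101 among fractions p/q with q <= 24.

17/11

Expand x = 156/101 as a continued fraction with the Euclidean algorithm:
  156 = 1*101 + 55, so a_0 = 1.
  101 = 1*55 + 46, so a_1 = 1.
  55 = 1*46 + 9, so a_2 = 1.
  46 = 5*9 + 1, so a_3 = 5.
  9 = 9*1 + 0, so a_4 = 9.
so x = [1; 1, 1, 5, 9].
Convergents (p_i = a_i*p_{i-1} + p_{i-2}, q_i = a_i*q_{i-1} + q_{i-2} with p_{-2}=0, p_{-1}=1, q_{-2}=1, q_{-1}=0), until the denominator exceeds 24:
  i=0: a_0=1, p_0 = 1*1 + 0 = 1, q_0 = 1*0 + 1 = 1.
  i=1: a_1=1, p_1 = 1*1 + 1 = 2, q_1 = 1*1 + 0 = 1.
  i=2: a_2=1, p_2 = 1*2 + 1 = 3, q_2 = 1*1 + 1 = 2.
  i=3: a_3=5, p_3 = 5*3 + 2 = 17, q_3 = 5*2 + 1 = 11.
  i=4: a_4=9, p_4 = 9*17 + 3 = 156, q_4 = 9*11 + 2 = 101.
q_4 = 101 > 24, so the last convergent with denominator <= 24 is p_3/q_3 = 17/11.
The closest fraction with denominator <= 24 is either p_3/q_3 or the intermediate fraction (k*p_3 + p_2)/(k*q_3 + q_2) with the largest k >= 1 whose denominator stays <= 24; these approach x as k grows, and every other convergent or intermediate fraction in range is farther away.
Largest k: floor((24 - q_2)/q_3) = floor((24 - 2)/11) = 2.
That gives (2*17 + 3)/(2*11 + 2) = 37/24.
Compare the errors: |x - 17/11| = |156*11 - 17*101|/(101*11) = 1/1111, and |x - 37/24| = |156*24 - 37*101|/(101*24) = 7/2424.
Cross-multiplying, 1*2424 = 2424 < 7777 = 7*1111, so 1/1111 is smaller: the convergent 17/11 is closer to x than 37/24.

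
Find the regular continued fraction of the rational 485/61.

[7; 1, 19, 3]

Run the Euclidean algorithm on 485 and 61; the successive quotients are the partial quotients a_0, a_1, ... (each step inverts the fractional part left over by the previous one):
  485 = 7*61 + 58, so a_0 = 7.
  61 = 1*58 + 3, so a_1 = 1.
  58 = 19*3 + 1, so a_2 = 19.
  3 = 3*1 + 0, so a_3 = 3.
The remainder reaches 0 after 4 divisions, so the expansion has 4 partial quotients, read off in order.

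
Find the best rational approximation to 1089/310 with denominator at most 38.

Expand x = 1089/310 as a continued fraction with the Euclidean algorithm:
  1089 = 3*310 + 159, so a_0 = 3.
  310 = 1*159 + 151, so a_1 = 1.
  159 = 1*151 + 8, so a_2 = 1.
  151 = 18*8 + 7, so a_3 = 18.
  8 = 1*7 + 1, so a_4 = 1.
  7 = 7*1 + 0, so a_5 = 7.
so x = [3; 1, 1, 18, 1, 7].
Convergents (p_i = a_i*p_{i-1} + p_{i-2}, q_i = a_i*q_{i-1} + q_{i-2} with p_{-2}=0, p_{-1}=1, q_{-2}=1, q_{-1}=0), until the denominator exceeds 38:
  i=0: a_0=3, p_0 = 3*1 + 0 = 3, q_0 = 3*0 + 1 = 1.
  i=1: a_1=1, p_1 = 1*3 + 1 = 4, q_1 = 1*1 + 0 = 1.
  i=2: a_2=1, p_2 = 1*4 + 3 = 7, q_2 = 1*1 + 1 = 2.
  i=3: a_3=18, p_3 = 18*7 + 4 = 130, q_3 = 18*2 + 1 = 37.
  i=4: a_4=1, p_4 = 1*130 + 7 = 137, q_4 = 1*37 + 2 = 39.
q_4 = 39 > 38, so the last convergent with denominator <= 38 is p_3/q_3 = 130/37.
The closest fraction with denominator <= 38 is either p_3/q_3 or the intermediate fraction (k*p_3 + p_2)/(k*q_3 + q_2) with the largest k >= 1 whose denominator stays <= 38; these approach x as k grows, and every other convergent or intermediate fraction in range is farther away.
Largest k: floor((38 - q_2)/q_3) = floor((38 - 2)/37) = 0.
Since k = 0, no intermediate fraction beyond p_3/q_3 has denominator <= 38, so the convergent 130/37 is the closest (its error is |1089*37 - 130*310|/(310*37) = 7/11470).

130/37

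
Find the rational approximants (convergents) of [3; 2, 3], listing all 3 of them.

3/1, 7/2, 24/7

Using the convergent recurrence p_i = a_i*p_{i-1} + p_{i-2}, q_i = a_i*q_{i-1} + q_{i-2} with p_{-2}=0, p_{-1}=1, q_{-2}=1, q_{-1}=0:
  i=0: a_0=3, p_0 = 3*1 + 0 = 3, q_0 = 3*0 + 1 = 1.
  i=1: a_1=2, p_1 = 2*3 + 1 = 7, q_1 = 2*1 + 0 = 2.
  i=2: a_2=3, p_2 = 3*7 + 3 = 24, q_2 = 3*2 + 1 = 7.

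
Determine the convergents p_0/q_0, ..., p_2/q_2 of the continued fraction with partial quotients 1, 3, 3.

Using the convergent recurrence p_i = a_i*p_{i-1} + p_{i-2}, q_i = a_i*q_{i-1} + q_{i-2} with p_{-2}=0, p_{-1}=1, q_{-2}=1, q_{-1}=0:
  i=0: a_0=1, p_0 = 1*1 + 0 = 1, q_0 = 1*0 + 1 = 1.
  i=1: a_1=3, p_1 = 3*1 + 1 = 4, q_1 = 3*1 + 0 = 3.
  i=2: a_2=3, p_2 = 3*4 + 1 = 13, q_2 = 3*3 + 1 = 10.

1/1, 4/3, 13/10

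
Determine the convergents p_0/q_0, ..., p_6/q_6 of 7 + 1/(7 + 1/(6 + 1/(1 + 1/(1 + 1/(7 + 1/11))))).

7/1, 50/7, 307/43, 357/50, 664/93, 5005/701, 55719/7804

Using the convergent recurrence p_i = a_i*p_{i-1} + p_{i-2}, q_i = a_i*q_{i-1} + q_{i-2} with p_{-2}=0, p_{-1}=1, q_{-2}=1, q_{-1}=0:
  i=0: a_0=7, p_0 = 7*1 + 0 = 7, q_0 = 7*0 + 1 = 1.
  i=1: a_1=7, p_1 = 7*7 + 1 = 50, q_1 = 7*1 + 0 = 7.
  i=2: a_2=6, p_2 = 6*50 + 7 = 307, q_2 = 6*7 + 1 = 43.
  i=3: a_3=1, p_3 = 1*307 + 50 = 357, q_3 = 1*43 + 7 = 50.
  i=4: a_4=1, p_4 = 1*357 + 307 = 664, q_4 = 1*50 + 43 = 93.
  i=5: a_5=7, p_5 = 7*664 + 357 = 5005, q_5 = 7*93 + 50 = 701.
  i=6: a_6=11, p_6 = 11*5005 + 664 = 55719, q_6 = 11*701 + 93 = 7804.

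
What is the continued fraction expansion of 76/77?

[0; 1, 76]

Run the Euclidean algorithm on 76 and 77; the successive quotients are the partial quotients a_0, a_1, ... (each step inverts the fractional part left over by the previous one):
  76 = 0*77 + 76, so a_0 = 0.
  77 = 1*76 + 1, so a_1 = 1.
  76 = 76*1 + 0, so a_2 = 76.
The remainder reaches 0 after 3 divisions, so the expansion has 3 partial quotients, read off in order.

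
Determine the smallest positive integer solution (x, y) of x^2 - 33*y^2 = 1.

(x, y) = (23, 4)

First expand sqrt(33) as a continued fraction. With x_i = (sqrt(33) + m_i)/d_i and (m_0, d_0) = (0, 1): a_0 = floor(sqrt(33)) = 5, since 5^2 = 25 <= 33 < 36 = 6^2.
Iterate m_{i+1} = d_i*a_i - m_i, d_{i+1} = (33 - m_{i+1}^2)/d_i, a_{i+1} = floor((a_0 + m_{i+1})/d_{i+1}):
  m_1 = 1*5 - 0 = 5, d_1 = (33 - 5^2)/1 = 8/1 = 8, a_1 = floor((5 + 5)/8) = 1.
  m_2 = 8*1 - 5 = 3, d_2 = (33 - 3^2)/8 = 24/8 = 3, a_2 = floor((5 + 3)/3) = 2.
  m_3 = 3*2 - 3 = 3, d_3 = (33 - 3^2)/3 = 24/3 = 8, a_3 = floor((5 + 3)/8) = 1.
  m_4 = 8*1 - 3 = 5, d_4 = (33 - 5^2)/8 = 8/8 = 1, a_4 = floor((5 + 5)/1) = 10.
  m_5 = 1*10 - 5 = 5, d_5 = (33 - 5^2)/1 = 8/1 = 8: (m_5, d_5) = (m_1, d_1) = (5, 8), so from here the quotients repeat a_1, ..., a_4; the period length is 4.
So sqrt(33) = [5; (1, 2, 1, 10)] with period length k = 4.
k is even, so the fundamental solution of x^2 - 33y^2 = 1 is (p_{k-1}, q_{k-1}) = (p_3, q_3); compute convergents through index 3.
Convergents (p_i = a_i*p_{i-1} + p_{i-2}, q_i = a_i*q_{i-1} + q_{i-2} with p_{-2}=0, p_{-1}=1, q_{-2}=1, q_{-1}=0):
  i=0: a_0=5, p_0 = 5*1 + 0 = 5, q_0 = 5*0 + 1 = 1.
  i=1: a_1=1, p_1 = 1*5 + 1 = 6, q_1 = 1*1 + 0 = 1.
  i=2: a_2=2, p_2 = 2*6 + 5 = 17, q_2 = 2*1 + 1 = 3.
  i=3: a_3=1, p_3 = 1*17 + 6 = 23, q_3 = 1*3 + 1 = 4.
Check: 23^2 - 33*4^2 = 529 - 528 = 1, so (x, y) = (23, 4) solves the equation, and by the theorem it is the least positive solution.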